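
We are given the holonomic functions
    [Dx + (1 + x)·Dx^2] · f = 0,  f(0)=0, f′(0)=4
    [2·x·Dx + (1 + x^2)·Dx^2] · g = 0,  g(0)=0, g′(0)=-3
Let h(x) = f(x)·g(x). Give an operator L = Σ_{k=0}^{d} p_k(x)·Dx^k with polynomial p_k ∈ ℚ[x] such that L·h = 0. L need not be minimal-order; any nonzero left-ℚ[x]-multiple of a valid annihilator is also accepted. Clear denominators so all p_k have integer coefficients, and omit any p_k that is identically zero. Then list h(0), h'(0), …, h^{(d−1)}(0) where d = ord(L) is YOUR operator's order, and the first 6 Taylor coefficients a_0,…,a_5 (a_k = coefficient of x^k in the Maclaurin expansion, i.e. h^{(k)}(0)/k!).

f: a_k = 0, 4, -2, 4/3, -1, 4/5, …
g: a_k = 0, -3, 0, 1, 0, -3/5, …
f·g: L₀ = L_f ⊗_s L_g, ord ≤ 2·2.
L = (24 + 44·x + 80·x^2 + 156·x^3 + 120·x^4 + 52·x^5 + 4·x^7)·Dx + (18 + 124·x + 308·x^2 + 484·x^3 + 544·x^4 + 372·x^5 + 140·x^6 + 12·x^7 + 14·x^8)·Dx^2 + (12 + 64·x + 192·x^2 + 312·x^3 + 360·x^4 + 312·x^5 + 192·x^6 + 72·x^7 + 12·x^8 + 8·x^9)·Dx^3 + (5 + 18·x + 37·x^2 + 56·x^3 + 66·x^4 + 60·x^5 + 42·x^6 + 24·x^7 + 9·x^8 + 2·x^9 + x^10)·Dx^4  (order 4).
h: a_k = 0, 0, -12, 6, 0, 1, …
ICs: h(0) = 0, h′(0) = 0, h′′(0) = -24, h′′′(0) = 36.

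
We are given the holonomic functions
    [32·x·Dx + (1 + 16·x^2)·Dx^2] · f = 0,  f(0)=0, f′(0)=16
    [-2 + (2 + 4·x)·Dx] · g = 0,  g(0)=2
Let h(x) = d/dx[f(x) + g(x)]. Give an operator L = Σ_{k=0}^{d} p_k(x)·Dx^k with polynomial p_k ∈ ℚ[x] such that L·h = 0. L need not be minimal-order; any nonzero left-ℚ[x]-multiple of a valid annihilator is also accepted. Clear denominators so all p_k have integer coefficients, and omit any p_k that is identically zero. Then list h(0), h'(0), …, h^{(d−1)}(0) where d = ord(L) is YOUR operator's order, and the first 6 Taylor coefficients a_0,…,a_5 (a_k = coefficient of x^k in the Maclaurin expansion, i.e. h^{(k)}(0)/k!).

f: a_k = 0, 16, 0, -256/3, 0, 4096/5, …
g: a_k = 2, 2, -1, 1, -5/4, 7/4, …
h₀=f+g: left-lcm gives L₀, ord ≤ 3.
Differentiate: ansatz ord ≤ ord L₀ ⇒ L.
L = (-32 - 160·x + 1536·x^2 + 1536·x^3) + (-35 - 128·x + 1312·x^2 + 6144·x^3 + 5376·x^4)·Dx + (-1 + 30·x + 96·x^2 + 576·x^3 + 1792·x^4 + 1536·x^5)·Dx^2  (order 2).
h: a_k = 18, -2, -253, -5, 16419/4, -63/4, …
ICs: h(0) = 18, h′(0) = -2.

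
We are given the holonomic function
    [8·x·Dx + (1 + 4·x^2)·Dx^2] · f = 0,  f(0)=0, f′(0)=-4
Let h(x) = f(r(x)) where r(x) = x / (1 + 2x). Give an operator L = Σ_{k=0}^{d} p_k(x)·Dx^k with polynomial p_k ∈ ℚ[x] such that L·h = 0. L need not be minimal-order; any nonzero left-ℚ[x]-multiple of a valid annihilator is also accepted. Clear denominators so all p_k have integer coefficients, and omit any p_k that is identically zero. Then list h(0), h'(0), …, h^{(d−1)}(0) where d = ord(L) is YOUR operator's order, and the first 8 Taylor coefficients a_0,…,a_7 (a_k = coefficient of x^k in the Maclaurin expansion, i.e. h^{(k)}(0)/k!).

f: a_k = 0, -4, 0, 16/3, 0, -64/5, 0, 256/7, …
Change of var in L_f (x↦r) gives L₀.
L = (4 + 16·x)·Dx + (1 + 4·x + 8·x^2)·Dx^2  (order 2).
h: a_k = 0, -4, 8, -32/3, 0, 256/5, -512/3, 2048/7, …
ICs: h(0) = 0, h′(0) = -4.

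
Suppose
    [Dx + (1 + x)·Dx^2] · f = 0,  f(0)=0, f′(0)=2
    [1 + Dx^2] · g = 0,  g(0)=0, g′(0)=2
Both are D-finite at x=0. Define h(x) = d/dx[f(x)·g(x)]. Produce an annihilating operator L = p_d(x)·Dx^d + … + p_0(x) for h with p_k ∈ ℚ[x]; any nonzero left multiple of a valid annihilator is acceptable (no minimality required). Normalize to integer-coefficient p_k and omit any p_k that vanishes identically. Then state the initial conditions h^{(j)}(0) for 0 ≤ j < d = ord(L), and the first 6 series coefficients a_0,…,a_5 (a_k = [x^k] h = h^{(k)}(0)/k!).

L = (-25 - 44·x - 42·x^2 + 12·x^3 + 43·x^4 + 24·x^5 + 4·x^6) + (-24 - 32·x + 20·x^2 + 60·x^3 + 40·x^4 + 8·x^5)·Dx + (-28 - 44·x - 14·x^2 + 72·x^3 + 98·x^4 + 48·x^5 + 8·x^6)·Dx^2 + (-24 - 32·x + 20·x^2 + 60·x^3 + 40·x^4 + 8·x^5)·Dx^3 + (-3 + 28·x^2 + 60·x^3 + 55·x^4 + 24·x^5 + 4·x^6)·Dx^4  (order 4).
h: a_k = 0, 8, -6, 8/3, -10/3, 11/3, …
ICs: h(0) = 0, h′(0) = 8, h′′(0) = -12, h′′′(0) = 16.

f: a_k = 0, 2, -1, 2/3, -1/2, 2/5, …
g: a_k = 0, 2, 0, -1/3, 0, 1/60, …
Sym-product of L_f,L_g gives L₀ (≤ ord 4).
h₀' ⇒ L via d/dx closure of L₀.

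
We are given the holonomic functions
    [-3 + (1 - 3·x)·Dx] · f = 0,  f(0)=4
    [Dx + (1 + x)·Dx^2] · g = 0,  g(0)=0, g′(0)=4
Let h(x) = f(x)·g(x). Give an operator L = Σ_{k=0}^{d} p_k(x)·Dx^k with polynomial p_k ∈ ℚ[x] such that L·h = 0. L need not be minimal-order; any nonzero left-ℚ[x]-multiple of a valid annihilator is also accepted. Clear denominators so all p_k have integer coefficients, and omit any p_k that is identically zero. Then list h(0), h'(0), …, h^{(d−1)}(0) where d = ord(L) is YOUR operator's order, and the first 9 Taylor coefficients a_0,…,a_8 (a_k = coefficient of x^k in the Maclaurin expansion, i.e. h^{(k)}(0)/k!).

L = 3 + (5 + 9·x)·Dx + (-1 + 2·x + 3·x^2)·Dx^2  (order 2).
h: a_k = 0, 16, 40, 376/3, 372, 5596/5, 50324/15, 352348/35, 1056974/35, …
ICs: h(0) = 0, h′(0) = 16.

f: a_k = 4, 12, 36, 108, 324, 972, 2916, 8748, 26244, …
g: a_k = 0, 4, -2, 4/3, -1, 4/5, -2/3, 4/7, -1/2, …
L₀ := L_f ⊗_s L_g (sym. prod.), ord ≤ 2.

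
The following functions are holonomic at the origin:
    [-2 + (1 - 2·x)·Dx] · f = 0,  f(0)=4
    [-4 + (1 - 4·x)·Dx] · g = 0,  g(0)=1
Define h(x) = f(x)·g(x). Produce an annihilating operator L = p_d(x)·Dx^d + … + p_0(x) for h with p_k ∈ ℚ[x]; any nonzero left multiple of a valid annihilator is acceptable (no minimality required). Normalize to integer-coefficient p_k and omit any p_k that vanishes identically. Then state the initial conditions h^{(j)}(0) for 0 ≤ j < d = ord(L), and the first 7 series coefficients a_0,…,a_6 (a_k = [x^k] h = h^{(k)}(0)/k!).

f: a_k = 4, 8, 16, 32, 64, 128, 256, …
g: a_k = 1, 4, 16, 64, 256, 1024, 4096, …
Sym-product of L_f,L_g gives L₀ (≤ ord 1).
L = (-6 + 16·x) + (1 - 6·x + 8·x^2)·Dx  (order 1).
h: a_k = 4, 24, 112, 480, 1984, 8064, 32512, …
ICs: h(0) = 4.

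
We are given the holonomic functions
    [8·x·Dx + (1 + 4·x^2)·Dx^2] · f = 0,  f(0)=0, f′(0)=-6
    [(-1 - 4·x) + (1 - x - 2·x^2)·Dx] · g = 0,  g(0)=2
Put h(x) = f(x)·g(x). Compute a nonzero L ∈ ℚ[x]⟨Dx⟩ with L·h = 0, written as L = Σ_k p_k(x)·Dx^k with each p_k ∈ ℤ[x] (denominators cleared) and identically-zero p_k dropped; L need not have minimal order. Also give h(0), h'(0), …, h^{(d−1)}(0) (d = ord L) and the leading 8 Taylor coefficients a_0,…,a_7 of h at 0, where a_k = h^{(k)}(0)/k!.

L = (4 + 8·x + 48·x^2) + (2 + 16·x^2 + 48·x^3)·Dx + (-1 + x - 2·x^2 + 4·x^3 + 8·x^4)·Dx^2  (order 2).
h: a_k = 0, -12, -12, -20, -44, -612/5, -1052/5, -12092/35, …
ICs: h(0) = 0, h′(0) = -12.

f: a_k = 0, -6, 0, 8, 0, -96/5, 0, 384/7, …
g: a_k = 2, 2, 6, 10, 22, 42, 86, 170, …
Product ⇒ symmetric product L₀, ord ≤ 2.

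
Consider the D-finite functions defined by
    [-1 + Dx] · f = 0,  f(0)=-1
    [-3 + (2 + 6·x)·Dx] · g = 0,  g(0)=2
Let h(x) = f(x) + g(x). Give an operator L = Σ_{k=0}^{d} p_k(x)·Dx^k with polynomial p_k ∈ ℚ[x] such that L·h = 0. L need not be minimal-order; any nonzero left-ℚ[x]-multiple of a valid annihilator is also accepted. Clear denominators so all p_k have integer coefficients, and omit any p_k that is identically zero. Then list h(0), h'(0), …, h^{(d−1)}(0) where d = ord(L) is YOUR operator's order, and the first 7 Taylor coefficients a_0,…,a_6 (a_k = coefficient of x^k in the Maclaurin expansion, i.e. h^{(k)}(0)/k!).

f: a_k = -1, -1, -1/2, -1/6, -1/24, -1/120, -1/720, …
g: a_k = 2, 3, -9/4, 27/8, -405/64, 1701/128, -15309/512, …
f+g: L₀ = lclm(L_f,L_g), ord ≤ 1+1.
L = (15 + 18·x) + (-13 - 24·x - 36·x^2)·Dx + (-2 + 6·x + 36·x^2)·Dx^2  (order 2).
h: a_k = 1, 2, -11/4, 77/24, -1223/192, 25499/1920, -688937/23040, …
ICs: h(0) = 1, h′(0) = 2.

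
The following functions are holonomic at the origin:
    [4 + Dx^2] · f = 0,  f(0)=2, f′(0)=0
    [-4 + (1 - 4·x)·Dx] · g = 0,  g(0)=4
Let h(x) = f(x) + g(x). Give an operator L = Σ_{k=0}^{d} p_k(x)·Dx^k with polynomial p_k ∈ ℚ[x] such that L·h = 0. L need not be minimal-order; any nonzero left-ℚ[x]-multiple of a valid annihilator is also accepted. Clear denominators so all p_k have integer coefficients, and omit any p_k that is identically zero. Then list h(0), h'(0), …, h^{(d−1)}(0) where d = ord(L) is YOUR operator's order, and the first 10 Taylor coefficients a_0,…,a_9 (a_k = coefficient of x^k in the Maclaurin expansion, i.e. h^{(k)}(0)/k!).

f: a_k = 2, 0, -4, 0, 4/3, 0, -8/45, 0, 4/315, 0, …
g: a_k = 4, 16, 64, 256, 1024, 4096, 16384, 65536, 262144, 1048576, …
Weyl lclm of L_f,L_g ⇒ L₀ (ord ≤ 3).
L = (-400 + 128·x - 256·x^2) + (36 - 176·x + 192·x^2 - 256·x^3)·Dx + (-100 + 32·x - 64·x^2)·Dx^2 + (9 - 44·x + 48·x^2 - 64·x^3)·Dx^3  (order 3).
h: a_k = 6, 16, 60, 256, 3076/3, 4096, 737272/45, 65536, 82575364/315, 1048576, …
ICs: h(0) = 6, h′(0) = 16, h′′(0) = 120.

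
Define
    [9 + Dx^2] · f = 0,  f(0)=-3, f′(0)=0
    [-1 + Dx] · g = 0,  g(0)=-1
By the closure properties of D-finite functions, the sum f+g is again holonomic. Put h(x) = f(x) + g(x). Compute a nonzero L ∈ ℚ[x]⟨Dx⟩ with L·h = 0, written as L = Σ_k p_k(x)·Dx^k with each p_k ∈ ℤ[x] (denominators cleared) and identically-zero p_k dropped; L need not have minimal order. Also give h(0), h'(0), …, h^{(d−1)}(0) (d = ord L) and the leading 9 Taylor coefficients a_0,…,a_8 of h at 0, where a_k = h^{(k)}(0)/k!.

L = -9 + 9·Dx - Dx^2 + Dx^3  (order 3).
h: a_k = -4, -1, 13, -1/6, -61/6, -1/120, 1093/360, -1/5040, -703/1440, …
ICs: h(0) = -4, h′(0) = -1, h′′(0) = 26.

f: a_k = -3, 0, 27/2, 0, -81/8, 0, 243/80, 0, -2187/4480, …
g: a_k = -1, -1, -1/2, -1/6, -1/24, -1/120, -1/720, -1/5040, -1/40320, …
h₀=f+g: left-lcm gives L₀, ord ≤ 3.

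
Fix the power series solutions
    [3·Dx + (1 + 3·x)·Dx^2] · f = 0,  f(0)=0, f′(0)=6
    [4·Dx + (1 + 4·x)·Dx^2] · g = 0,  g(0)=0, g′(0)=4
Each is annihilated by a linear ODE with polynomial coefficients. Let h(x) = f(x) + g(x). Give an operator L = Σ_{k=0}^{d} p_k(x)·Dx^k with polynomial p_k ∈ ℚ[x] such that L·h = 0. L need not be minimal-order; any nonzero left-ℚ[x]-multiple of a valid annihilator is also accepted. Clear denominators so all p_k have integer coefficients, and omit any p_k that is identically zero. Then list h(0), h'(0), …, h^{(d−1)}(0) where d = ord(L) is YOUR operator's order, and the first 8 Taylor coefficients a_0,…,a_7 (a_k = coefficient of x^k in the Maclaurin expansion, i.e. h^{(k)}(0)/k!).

f: a_k = 0, 6, -9, 18, -81/2, 486/5, -243, 4374/7, …
g: a_k = 0, 4, -8, 64/3, -64, 1024/5, -2048/3, 16384/7, …
L₀ := lclm(L_f,L_g); ord L₀ ≤ 2+2.
L = 24·Dx + (14 + 48·x)·Dx^2 + (1 + 7·x + 12·x^2)·Dx^3  (order 3).
h: a_k = 0, 10, -17, 118/3, -209/2, 302, -2777/3, 20758/7, …
ICs: h(0) = 0, h′(0) = 10, h′′(0) = -34.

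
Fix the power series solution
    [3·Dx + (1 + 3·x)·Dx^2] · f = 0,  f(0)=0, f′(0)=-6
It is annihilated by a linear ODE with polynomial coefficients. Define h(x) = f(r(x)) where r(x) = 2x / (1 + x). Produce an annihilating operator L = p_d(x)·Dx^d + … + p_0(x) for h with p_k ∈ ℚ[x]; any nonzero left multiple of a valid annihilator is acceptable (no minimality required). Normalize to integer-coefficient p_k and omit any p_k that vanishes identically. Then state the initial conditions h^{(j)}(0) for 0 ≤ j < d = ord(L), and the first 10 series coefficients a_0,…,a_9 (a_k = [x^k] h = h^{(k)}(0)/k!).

f: a_k = 0, -6, 9, -18, 81/2, -486/5, 243, -4374/7, 6561/4, -4374, …
L₀ from L_f via x↦r, Dx↦r'^{-1}Dx.
L = (8 + 14·x)·Dx + (1 + 8·x + 7·x^2)·Dx^2  (order 2).
h: a_k = 0, -12, 48, -228, 1200, -33612/5, 39216, -1647084/7, 1441200, -8967468, …
ICs: h(0) = 0, h′(0) = -12.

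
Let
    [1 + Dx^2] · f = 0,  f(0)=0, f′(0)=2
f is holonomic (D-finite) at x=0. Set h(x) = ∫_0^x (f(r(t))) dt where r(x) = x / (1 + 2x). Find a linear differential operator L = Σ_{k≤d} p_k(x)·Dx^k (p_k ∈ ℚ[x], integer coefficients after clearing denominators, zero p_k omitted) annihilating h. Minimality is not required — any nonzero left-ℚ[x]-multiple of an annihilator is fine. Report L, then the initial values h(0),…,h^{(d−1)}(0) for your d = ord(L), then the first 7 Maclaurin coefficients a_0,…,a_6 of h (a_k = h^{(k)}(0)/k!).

L = Dx + (4 + 24·x + 48·x^2 + 32·x^3)·Dx^2 + (1 + 8·x + 24·x^2 + 32·x^3 + 16·x^4)·Dx^3  (order 3).
h: a_k = 0, 0, 1, -4/3, 23/12, -14/5, 1441/360, …
ICs: h(0) = 0, h′(0) = 0, h′′(0) = 2.

f: a_k = 0, 2, 0, -1/3, 0, 1/60, 0, …
Substitute x→r, Dx→(1/r')Dx; clear ⇒ L₀.
Integrate: L := L₀·Dx.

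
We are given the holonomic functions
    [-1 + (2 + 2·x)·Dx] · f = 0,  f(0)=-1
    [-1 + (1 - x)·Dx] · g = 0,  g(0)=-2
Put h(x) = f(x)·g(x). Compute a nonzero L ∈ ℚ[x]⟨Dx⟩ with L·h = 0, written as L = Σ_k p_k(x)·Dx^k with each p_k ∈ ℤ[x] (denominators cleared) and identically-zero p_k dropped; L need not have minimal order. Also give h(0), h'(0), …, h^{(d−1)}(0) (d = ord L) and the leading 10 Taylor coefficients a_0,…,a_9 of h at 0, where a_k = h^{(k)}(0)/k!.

f: a_k = -1, -1/2, 1/8, -1/16, 5/128, -7/256, 21/1024, -33/2048, 429/32768, -715/65536, …
g: a_k = -2, -2, -2, -2, -2, -2, -2, -2, -2, -2, …
Product ⇒ symmetric product L₀, ord ≤ 1.
L = (3 + x) + (-2 + 2·x^2)·Dx  (order 1).
h: a_k = 2, 3, 11/4, 23/8, 179/64, 365/128, 1439/512, 2911/1024, 46147/16384, 93009/32768, …
ICs: h(0) = 2.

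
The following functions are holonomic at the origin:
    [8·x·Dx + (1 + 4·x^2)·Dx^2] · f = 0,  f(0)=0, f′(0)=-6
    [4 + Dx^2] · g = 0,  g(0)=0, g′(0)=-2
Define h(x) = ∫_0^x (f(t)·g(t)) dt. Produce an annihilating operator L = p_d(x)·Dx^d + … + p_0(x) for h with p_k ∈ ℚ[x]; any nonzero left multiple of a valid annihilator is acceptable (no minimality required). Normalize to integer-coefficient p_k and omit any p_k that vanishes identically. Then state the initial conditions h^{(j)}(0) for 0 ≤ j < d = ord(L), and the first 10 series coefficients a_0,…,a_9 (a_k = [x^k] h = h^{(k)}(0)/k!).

L = (80 + 832·x^2 + 1408·x^4 + 2048·x^6 + 2048·x^8)·Dx + (96·x + 640·x^3 + 1536·x^5 + 2048·x^7)·Dx^2 + (24 + 256·x^2 + 576·x^4 + 1024·x^6 + 1024·x^8)·Dx^3 + (24·x + 160·x^3 + 384·x^5 + 512·x^7)·Dx^4 + (1 + 12·x^2 + 56·x^4 + 128·x^6 + 128·x^8)·Dx^5  (order 5).
h: a_k = 0, 0, 0, 4, 0, -24/5, 0, 152/21, 0, -688/45, …
ICs: h(0) = 0, h′(0) = 0, h′′(0) = 0, h′′′(0) = 24, h′′′′(0) = 0.

f: a_k = 0, -6, 0, 8, 0, -96/5, 0, 384/7, 0, -512/3, …
g: a_k = 0, -2, 0, 4/3, 0, -4/15, 0, 8/315, 0, -4/2835, …
Sym-product of L_f,L_g gives L₀ (≤ ord 4).
∫: right-multiply L₀ by Dx.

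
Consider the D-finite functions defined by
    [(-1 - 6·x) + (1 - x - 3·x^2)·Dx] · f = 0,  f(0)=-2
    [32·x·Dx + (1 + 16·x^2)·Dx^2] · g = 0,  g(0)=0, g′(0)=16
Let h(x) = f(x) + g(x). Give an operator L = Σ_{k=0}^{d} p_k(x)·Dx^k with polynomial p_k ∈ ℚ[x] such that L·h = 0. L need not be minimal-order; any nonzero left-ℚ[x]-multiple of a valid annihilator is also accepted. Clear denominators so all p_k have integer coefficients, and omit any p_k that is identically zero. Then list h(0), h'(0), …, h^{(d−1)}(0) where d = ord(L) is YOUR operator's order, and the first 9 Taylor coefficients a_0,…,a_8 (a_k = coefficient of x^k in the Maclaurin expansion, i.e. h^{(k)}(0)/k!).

L = (-128 + 512·x + 10560·x^2 + 25344·x^3 + 95904·x^4 + 41472·x^6)·Dx + (37 + 208·x - 206·x^2 + 1476·x^3 + 24336·x^4 + 66528·x^5 + 6912·x^6 + 41472·x^7)·Dx^2 + (-4 - 21·x - 198·x^2 - 90·x^3 - 1775·x^4 + 4080·x^5 + 6336·x^6 + 2304·x^7 + 6912·x^8)·Dx^3  (order 3).
h: a_k = -2, 14, -8, -298/3, -38, 3696/5, -194, -68574/7, -1016, …
ICs: h(0) = -2, h′(0) = 14, h′′(0) = -16.

f: a_k = -2, -2, -8, -14, -38, -80, -194, -434, -1016, …
g: a_k = 0, 16, 0, -256/3, 0, 4096/5, 0, -65536/7, 0, …
f+g: L₀ = lclm(L_f,L_g), ord ≤ 1+2.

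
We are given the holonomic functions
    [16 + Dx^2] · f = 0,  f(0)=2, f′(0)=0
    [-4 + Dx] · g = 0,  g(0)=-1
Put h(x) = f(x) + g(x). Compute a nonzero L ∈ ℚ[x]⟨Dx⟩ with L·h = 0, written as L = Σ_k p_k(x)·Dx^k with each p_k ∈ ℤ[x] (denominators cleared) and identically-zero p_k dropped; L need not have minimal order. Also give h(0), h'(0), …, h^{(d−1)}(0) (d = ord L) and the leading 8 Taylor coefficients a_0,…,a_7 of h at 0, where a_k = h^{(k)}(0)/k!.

f: a_k = 2, 0, -16, 0, 64/3, 0, -512/45, 0, …
g: a_k = -1, -4, -8, -32/3, -32/3, -128/15, -256/45, -1024/315, …
f+g: L₀ = lclm(L_f,L_g), ord ≤ 2+1.
L = -64 + 16·Dx - 4·Dx^2 + Dx^3  (order 3).
h: a_k = 1, -4, -24, -32/3, 32/3, -128/15, -256/15, -1024/315, …
ICs: h(0) = 1, h′(0) = -4, h′′(0) = -48.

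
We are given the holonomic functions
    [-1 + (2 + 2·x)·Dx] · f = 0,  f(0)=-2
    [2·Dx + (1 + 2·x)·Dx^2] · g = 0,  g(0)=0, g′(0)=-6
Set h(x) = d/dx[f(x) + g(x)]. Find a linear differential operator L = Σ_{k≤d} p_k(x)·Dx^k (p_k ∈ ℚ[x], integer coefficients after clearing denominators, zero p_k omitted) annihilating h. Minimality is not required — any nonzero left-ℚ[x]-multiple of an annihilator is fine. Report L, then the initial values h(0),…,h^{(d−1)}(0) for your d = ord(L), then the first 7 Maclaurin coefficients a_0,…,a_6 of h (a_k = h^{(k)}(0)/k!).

f: a_k = -2, -1, 1/4, -1/8, 5/64, -7/128, 21/512, …
g: a_k = 0, -6, 6, -8, 12, -96/5, 32, …
Weyl lclm of L_f,L_g ⇒ L₀ (ord ≤ 3).
h₀' ⇒ L via d/dx closure of L₀.
L = (10 + 4·x) + (29 + 52·x + 20·x^2)·Dx + (6 + 22·x + 24·x^2 + 8·x^3)·Dx^2  (order 2).
h: a_k = -7, 25/2, -195/8, 773/16, -12323/128, 49215/256, -393447/1024, …
ICs: h(0) = -7, h′(0) = 25/2.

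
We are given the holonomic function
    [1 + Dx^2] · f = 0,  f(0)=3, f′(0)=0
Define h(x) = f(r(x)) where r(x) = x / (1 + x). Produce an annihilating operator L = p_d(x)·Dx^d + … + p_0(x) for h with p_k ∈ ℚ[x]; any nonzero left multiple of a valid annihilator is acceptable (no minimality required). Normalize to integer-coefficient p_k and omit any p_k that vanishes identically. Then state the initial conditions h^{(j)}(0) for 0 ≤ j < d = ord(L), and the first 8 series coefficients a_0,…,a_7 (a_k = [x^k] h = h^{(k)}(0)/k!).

f: a_k = 3, 0, -3/2, 0, 1/8, 0, -1/240, 0, …
Substitute x→r, Dx→(1/r')Dx; clear ⇒ L₀.
L = 1 + (2 + 6·x + 6·x^2 + 2·x^3)·Dx + (1 + 4·x + 6·x^2 + 4·x^3 + x^4)·Dx^2  (order 2).
h: a_k = 3, 0, -3/2, 3, -35/8, 11/2, -1501/240, 261/40, …
ICs: h(0) = 3, h′(0) = 0.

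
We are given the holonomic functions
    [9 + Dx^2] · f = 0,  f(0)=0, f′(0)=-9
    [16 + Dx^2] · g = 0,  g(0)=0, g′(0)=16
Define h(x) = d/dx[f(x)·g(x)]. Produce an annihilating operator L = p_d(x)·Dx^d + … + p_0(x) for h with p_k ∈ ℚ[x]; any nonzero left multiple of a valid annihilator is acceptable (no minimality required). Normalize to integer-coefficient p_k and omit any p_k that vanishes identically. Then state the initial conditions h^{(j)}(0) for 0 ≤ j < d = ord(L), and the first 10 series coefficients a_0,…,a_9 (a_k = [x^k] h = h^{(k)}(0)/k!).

f: a_k = 0, -9, 0, 27/2, 0, -243/40, 0, 729/560, 0, -729/4480, …
g: a_k = 0, 16, 0, -128/3, 0, 512/15, 0, -4096/315, 0, 8192/2835, …
L₀ := L_f ⊗_s L_g (sym. prod.), ord ≤ 4.
h₀' ⇒ L via d/dx closure of L₀.
L = 49 + 50·Dx^2 + Dx^4  (order 4).
h: a_k = 0, -288, 0, 2400, 0, -29412/5, 0, 48040/7, 0, -5884901/1260, …
ICs: h(0) = 0, h′(0) = -288, h′′(0) = 0, h′′′(0) = 14400.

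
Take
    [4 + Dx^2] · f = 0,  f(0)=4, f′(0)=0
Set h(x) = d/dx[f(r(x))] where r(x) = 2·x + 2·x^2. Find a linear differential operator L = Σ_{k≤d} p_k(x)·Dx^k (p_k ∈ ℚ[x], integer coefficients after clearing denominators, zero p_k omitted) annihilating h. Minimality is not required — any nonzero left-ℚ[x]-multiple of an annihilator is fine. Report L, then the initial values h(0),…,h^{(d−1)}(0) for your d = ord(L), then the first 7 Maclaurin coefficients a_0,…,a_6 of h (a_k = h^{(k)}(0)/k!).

L = (28 + 128·x + 384·x^2 + 512·x^3 + 256·x^4) + (-6 - 12·x)·Dx + (1 + 4·x + 4·x^2)·Dx^2  (order 2).
h: a_k = 0, -64, -192, 128/3, 2560/3, 20992/15, 3584/15, …
ICs: h(0) = 0, h′(0) = -64.

f: a_k = 4, 0, -8, 0, 8/3, 0, -16/45, …
L₀ from L_f via x↦r, Dx↦r'^{-1}Dx.
Differentiate: ansatz ord ≤ ord L₀ ⇒ L.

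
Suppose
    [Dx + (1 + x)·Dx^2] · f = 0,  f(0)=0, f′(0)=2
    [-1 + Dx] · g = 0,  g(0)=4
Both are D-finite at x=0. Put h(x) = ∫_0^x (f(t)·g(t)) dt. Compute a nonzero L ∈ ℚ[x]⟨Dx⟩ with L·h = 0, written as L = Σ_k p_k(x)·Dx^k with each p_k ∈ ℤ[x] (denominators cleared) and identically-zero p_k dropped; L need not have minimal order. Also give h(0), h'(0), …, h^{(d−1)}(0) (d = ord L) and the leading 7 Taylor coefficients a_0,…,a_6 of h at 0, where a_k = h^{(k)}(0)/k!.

L = x·Dx + (-1 - 2·x)·Dx^2 + (1 + x)·Dx^3  (order 3).
h: a_k = 0, 0, 4, 4/3, 2/3, 0, 1/10, …
ICs: h(0) = 0, h′(0) = 0, h′′(0) = 8.

f: a_k = 0, 2, -1, 2/3, -1/2, 2/5, -1/3, …
g: a_k = 4, 4, 2, 2/3, 1/6, 1/30, 1/180, …
Product ⇒ symmetric product L₀, ord ≤ 2.
h=∫h₀ ⇒ L = L₀·Dx.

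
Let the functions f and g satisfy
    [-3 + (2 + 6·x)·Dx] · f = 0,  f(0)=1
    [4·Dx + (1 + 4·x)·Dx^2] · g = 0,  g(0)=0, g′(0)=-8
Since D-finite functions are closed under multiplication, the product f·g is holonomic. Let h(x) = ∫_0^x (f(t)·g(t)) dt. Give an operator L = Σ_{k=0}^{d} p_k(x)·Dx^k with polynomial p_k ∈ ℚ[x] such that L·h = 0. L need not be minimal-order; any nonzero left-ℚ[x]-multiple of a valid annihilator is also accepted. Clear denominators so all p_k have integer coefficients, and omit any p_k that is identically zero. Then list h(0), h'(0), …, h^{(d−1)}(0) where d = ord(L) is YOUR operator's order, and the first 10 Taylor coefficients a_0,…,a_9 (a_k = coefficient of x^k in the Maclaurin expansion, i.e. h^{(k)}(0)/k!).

L = (3 + 36·x)·Dx + (4 + 12·x)·Dx^2 + (4 + 40·x + 132·x^2 + 144·x^3)·Dx^3  (order 3).
h: a_k = 0, 0, -4, 4/3, -29/12, 13/2, -9383/480, 206953/3360, -7147521/35840, 53092163/80640, …
ICs: h(0) = 0, h′(0) = 0, h′′(0) = -8.

f: a_k = 1, 3/2, -9/8, 27/16, -405/128, 1701/256, -15309/1024, 72171/2048, -2814669/32768, 14073345/65536, …
g: a_k = 0, -8, 16, -128/3, 128, -2048/5, 4096/3, -32768/7, 16384, -524288/9, …
Product ⇒ symmetric product L₀, ord ≤ 2.
Integrate: L := L₀·Dx.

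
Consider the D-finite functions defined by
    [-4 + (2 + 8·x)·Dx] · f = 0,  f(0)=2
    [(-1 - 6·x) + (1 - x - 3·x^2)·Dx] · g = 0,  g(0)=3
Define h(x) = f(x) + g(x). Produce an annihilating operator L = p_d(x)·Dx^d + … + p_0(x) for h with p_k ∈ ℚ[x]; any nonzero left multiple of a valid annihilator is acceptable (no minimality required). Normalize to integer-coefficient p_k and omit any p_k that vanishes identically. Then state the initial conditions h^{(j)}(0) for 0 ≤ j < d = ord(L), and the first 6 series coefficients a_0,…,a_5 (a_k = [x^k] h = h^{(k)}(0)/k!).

L = (20 + 120·x + 216·x^2 + 360·x^3) + (-12 - 74·x - 306·x^2 - 744·x^3 - 900·x^4)·Dx + (-1 + 9·x + 73·x^2 + 18·x^3 - 354·x^4 - 360·x^5)·Dx^2  (order 2).
h: a_k = 5, 7, 8, 29, 37, 176, …
ICs: h(0) = 5, h′(0) = 7.

f: a_k = 2, 4, -4, 8, -20, 56, …
g: a_k = 3, 3, 12, 21, 57, 120, …
h₀=f+g: left-lcm gives L₀, ord ≤ 2.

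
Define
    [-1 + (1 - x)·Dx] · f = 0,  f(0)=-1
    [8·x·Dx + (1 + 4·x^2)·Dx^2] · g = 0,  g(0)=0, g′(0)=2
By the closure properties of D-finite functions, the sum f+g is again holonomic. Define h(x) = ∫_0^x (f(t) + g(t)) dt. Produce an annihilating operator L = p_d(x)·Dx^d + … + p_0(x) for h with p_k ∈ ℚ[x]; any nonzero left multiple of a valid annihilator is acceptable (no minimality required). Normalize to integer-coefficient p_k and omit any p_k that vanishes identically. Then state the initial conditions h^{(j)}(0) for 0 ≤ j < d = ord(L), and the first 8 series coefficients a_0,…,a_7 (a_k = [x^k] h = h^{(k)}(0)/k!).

f: a_k = -1, -1, -1, -1, -1, -1, -1, -1, …
g: a_k = 0, 2, 0, -8/3, 0, 32/5, 0, -128/7, …
Sum ⇒ L₀ = lclm(L_f,L_g) in ℚ(x)⟨Dx⟩.
h=∫₀ˣh₀: take L = L₀·Dx.
L = (-8 + 32·x + 96·x^2)·Dx^2 + (7 - 8·x - 20·x^2 + 96·x^3)·Dx^3 + (-1 - 3·x - 12·x^3 + 16·x^4)·Dx^4  (order 4).
h: a_k = 0, -1, 1/2, -1/3, -11/12, -1/5, 9/10, -1/7, …
ICs: h(0) = 0, h′(0) = -1, h′′(0) = 1, h′′′(0) = -2.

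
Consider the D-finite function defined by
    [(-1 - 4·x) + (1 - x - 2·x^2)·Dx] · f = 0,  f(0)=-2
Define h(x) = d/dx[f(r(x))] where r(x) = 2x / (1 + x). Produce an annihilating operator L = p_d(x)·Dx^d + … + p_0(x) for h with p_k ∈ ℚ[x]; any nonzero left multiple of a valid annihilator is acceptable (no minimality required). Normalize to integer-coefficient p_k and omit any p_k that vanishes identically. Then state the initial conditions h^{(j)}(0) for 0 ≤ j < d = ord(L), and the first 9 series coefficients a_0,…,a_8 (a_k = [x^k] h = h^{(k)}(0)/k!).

f: a_k = -2, -2, -6, -10, -22, -42, -86, -170, -342, …
Change of var in L_f (x↦r) gives L₀.
Differentiate: ansatz ord ≤ ord L₀ ⇒ L.
L = (10 + 54·x + 270·x^2 + 162·x^3) + (-1 - 10·x + 90·x^3 + 81·x^4)·Dx  (order 1).
h: a_k = -4, -40, -108, -720, -1620, -9720, -20412, -116640, -236196, …
ICs: h(0) = -4.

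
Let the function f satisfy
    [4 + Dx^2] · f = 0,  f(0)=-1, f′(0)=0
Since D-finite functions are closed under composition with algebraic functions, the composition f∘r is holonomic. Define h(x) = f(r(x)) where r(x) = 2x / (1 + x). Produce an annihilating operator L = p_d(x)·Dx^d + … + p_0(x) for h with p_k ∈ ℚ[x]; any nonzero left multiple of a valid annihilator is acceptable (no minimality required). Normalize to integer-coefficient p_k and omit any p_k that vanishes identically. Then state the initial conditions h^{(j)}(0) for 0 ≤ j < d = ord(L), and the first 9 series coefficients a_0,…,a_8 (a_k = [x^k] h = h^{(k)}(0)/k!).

L = 16 + (2 + 6·x + 6·x^2 + 2·x^3)·Dx + (1 + 4·x + 6·x^2 + 4·x^3 + x^4)·Dx^2  (order 2).
h: a_k = -1, 0, 8, -16, 40/3, 32/3, -2744/45, 656/5, -12568/63, …
ICs: h(0) = -1, h′(0) = 0.

f: a_k = -1, 0, 2, 0, -2/3, 0, 4/45, 0, -2/315, …
Substitute x→r, Dx→(1/r')Dx; clear ⇒ L₀.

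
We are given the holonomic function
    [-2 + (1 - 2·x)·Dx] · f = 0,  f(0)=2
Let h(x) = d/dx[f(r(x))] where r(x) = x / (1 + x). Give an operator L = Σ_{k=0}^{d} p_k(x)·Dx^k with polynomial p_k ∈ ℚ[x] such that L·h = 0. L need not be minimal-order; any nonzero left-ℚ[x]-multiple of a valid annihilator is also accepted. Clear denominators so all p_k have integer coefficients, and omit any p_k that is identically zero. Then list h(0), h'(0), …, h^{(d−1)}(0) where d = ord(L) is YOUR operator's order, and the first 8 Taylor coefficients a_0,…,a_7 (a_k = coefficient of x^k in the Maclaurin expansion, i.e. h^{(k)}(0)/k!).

f: a_k = 2, 4, 8, 16, 32, 64, 128, 256, …
L₀ from L_f via x↦r, Dx↦r'^{-1}Dx.
h₀' ⇒ L via d/dx closure of L₀.
L = 2 + (-1 + x)·Dx  (order 1).
h: a_k = 4, 8, 12, 16, 20, 24, 28, 32, …
ICs: h(0) = 4.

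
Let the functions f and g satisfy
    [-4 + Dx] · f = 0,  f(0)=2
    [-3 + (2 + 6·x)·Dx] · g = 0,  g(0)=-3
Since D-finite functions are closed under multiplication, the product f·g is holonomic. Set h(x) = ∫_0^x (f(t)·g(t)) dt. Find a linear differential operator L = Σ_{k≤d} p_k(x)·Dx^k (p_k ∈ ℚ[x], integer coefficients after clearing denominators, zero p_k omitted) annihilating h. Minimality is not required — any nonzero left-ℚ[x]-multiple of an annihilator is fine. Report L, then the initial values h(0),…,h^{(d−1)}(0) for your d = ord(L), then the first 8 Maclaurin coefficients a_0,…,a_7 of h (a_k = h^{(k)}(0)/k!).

f: a_k = 2, 8, 16, 64/3, 64/3, 256/15, 512/45, 2048/315, …
g: a_k = -3, -9/2, 27/8, -81/16, 1215/128, -5103/256, 45927/1024, -216513/2048, …
f·g: L₀ = L_f ⊗_s L_g, ord ≤ 1·1.
Integrate: L := L₀·Dx.
L = (-11 - 24·x)·Dx + (2 + 6·x)·Dx^2  (order 2).
h: a_k = 0, -6, -33/2, -103/4, -953/32, -8161/320, -76883/3840, -497863/53760, …
ICs: h(0) = 0, h′(0) = -6.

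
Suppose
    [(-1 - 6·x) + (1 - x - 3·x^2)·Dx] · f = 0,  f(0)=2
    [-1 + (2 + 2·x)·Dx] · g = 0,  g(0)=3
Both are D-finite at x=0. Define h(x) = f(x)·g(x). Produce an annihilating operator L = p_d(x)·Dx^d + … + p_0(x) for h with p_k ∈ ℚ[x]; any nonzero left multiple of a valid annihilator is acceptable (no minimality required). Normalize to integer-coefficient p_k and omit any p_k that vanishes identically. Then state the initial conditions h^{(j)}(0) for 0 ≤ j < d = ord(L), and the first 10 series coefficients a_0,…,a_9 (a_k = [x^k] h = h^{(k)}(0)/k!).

L = (3 + 13·x + 9·x^2) + (-2 + 8·x^2 + 6·x^3)·Dx  (order 1).
h: a_k = 6, 9, 105/4, 429/8, 8457/64, 37527/128, 353013/512, 1606773/1024, 59596329/16384, 273445011/32768, …
ICs: h(0) = 6.

f: a_k = 2, 2, 8, 14, 38, 80, 194, 434, 1016, 2318, …
g: a_k = 3, 3/2, -3/8, 3/16, -15/128, 21/256, -63/1024, 99/2048, -1287/32768, 2145/65536, …
h₀=f·g: eliminate ⇒ L₀, order ≤ 1·1.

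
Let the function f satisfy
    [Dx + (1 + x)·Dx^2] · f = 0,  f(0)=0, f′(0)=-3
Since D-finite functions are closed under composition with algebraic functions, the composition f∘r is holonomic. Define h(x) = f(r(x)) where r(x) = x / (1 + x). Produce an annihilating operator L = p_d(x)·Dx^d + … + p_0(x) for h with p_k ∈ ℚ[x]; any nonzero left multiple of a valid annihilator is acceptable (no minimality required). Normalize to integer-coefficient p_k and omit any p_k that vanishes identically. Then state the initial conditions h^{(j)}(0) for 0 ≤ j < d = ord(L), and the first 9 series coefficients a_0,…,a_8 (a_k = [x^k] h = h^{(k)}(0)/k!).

L = (3 + 4·x)·Dx + (1 + 3·x + 2·x^2)·Dx^2  (order 2).
h: a_k = 0, -3, 9/2, -7, 45/4, -93/5, 63/2, -381/7, 765/8, …
ICs: h(0) = 0, h′(0) = -3.

f: a_k = 0, -3, 3/2, -1, 3/4, -3/5, 1/2, -3/7, 3/8, …
f∘r: x↦r, Dx↦Dx/r' in L_f ⇒ L₀.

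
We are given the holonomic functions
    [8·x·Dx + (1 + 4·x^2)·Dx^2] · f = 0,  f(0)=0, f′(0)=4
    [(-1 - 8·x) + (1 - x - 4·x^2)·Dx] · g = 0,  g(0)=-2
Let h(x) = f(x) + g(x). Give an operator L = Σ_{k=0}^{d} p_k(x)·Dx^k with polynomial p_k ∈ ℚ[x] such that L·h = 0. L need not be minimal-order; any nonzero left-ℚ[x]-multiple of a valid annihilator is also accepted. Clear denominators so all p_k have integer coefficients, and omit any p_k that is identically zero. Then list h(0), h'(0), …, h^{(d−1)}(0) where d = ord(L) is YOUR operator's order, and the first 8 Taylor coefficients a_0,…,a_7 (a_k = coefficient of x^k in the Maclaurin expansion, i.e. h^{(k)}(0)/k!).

L = (40 - 160·x - 2272·x^2 - 4608·x^3 - 16896·x^4 - 6144·x^6)·Dx + (-31 - 264·x - 364·x^2 - 2208·x^3 - 4160·x^4 - 12800·x^5 - 768·x^6 - 6144·x^7)·Dx^2 + (5 + 11·x + 80·x^2 - 116·x^3 - 80·x^4 - 704·x^5 - 1536·x^6 - 256·x^7 - 1024·x^8)·Dx^3  (order 3).
h: a_k = -2, 2, -10, -70/3, -58, -586/5, -362, -6430/7, …
ICs: h(0) = -2, h′(0) = 2, h′′(0) = -20.

f: a_k = 0, 4, 0, -16/3, 0, 64/5, 0, -256/7, …
g: a_k = -2, -2, -10, -18, -58, -130, -362, -882, …
Weyl lclm of L_f,L_g ⇒ L₀ (ord ≤ 3).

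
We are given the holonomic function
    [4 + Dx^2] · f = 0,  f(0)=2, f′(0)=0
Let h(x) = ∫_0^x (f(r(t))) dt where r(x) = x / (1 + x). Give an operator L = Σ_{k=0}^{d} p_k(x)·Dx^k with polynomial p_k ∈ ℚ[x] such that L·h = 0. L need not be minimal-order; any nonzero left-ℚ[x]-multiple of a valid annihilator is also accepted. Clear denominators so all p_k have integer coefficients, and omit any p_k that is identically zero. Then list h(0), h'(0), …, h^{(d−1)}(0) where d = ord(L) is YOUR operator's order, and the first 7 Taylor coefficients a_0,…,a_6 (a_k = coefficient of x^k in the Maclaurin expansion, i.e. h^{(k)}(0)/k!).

L = 4·Dx + (2 + 6·x + 6·x^2 + 2·x^3)·Dx^2 + (1 + 4·x + 6·x^2 + 4·x^3 + x^4)·Dx^3  (order 3).
h: a_k = 0, 2, 0, -4/3, 2, -32/15, 16/9, …
ICs: h(0) = 0, h′(0) = 2, h′′(0) = 0.

f: a_k = 2, 0, -4, 0, 4/3, 0, -8/45, …
L₀ from L_f via x↦r, Dx↦r'^{-1}Dx.
h=∫h₀ ⇒ L = L₀·Dx.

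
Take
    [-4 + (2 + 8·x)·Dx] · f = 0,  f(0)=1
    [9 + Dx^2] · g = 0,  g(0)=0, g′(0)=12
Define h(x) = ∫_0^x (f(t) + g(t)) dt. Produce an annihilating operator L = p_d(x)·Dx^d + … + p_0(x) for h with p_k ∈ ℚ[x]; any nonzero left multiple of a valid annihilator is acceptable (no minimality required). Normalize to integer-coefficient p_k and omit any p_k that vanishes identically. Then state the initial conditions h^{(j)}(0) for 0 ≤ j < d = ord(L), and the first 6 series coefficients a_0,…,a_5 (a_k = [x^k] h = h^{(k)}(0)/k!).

f: a_k = 1, 2, -2, 4, -10, 28, …
g: a_k = 0, 12, 0, -18, 0, 81/10, …
L₀ := lclm(L_f,L_g); ord L₀ ≤ 1+2.
∫: right-multiply L₀ by Dx.
L = (-378 - 1296·x - 2592·x^2)·Dx + (45 + 828·x + 3888·x^2 + 5184·x^3)·Dx^2 + (-42 - 144·x - 288·x^2)·Dx^3 + (5 + 92·x + 432·x^2 + 576·x^3)·Dx^4  (order 4).
h: a_k = 0, 1, 7, -2/3, -7/2, -2, …
ICs: h(0) = 0, h′(0) = 1, h′′(0) = 14, h′′′(0) = -4.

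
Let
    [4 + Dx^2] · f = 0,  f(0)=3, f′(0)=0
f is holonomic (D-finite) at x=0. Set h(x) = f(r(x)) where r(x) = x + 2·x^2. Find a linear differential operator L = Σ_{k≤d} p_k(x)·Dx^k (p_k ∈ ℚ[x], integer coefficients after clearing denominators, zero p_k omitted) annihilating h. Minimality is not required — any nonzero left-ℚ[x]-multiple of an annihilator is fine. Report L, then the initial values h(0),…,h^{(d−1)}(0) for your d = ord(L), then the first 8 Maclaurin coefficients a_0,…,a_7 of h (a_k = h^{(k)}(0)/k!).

f: a_k = 3, 0, -6, 0, 2, 0, -4/15, 0, …
Substitute x→r, Dx→(1/r')Dx; clear ⇒ L₀.
L = (4 + 48·x + 192·x^2 + 256·x^3) - 4·Dx + (1 + 4·x)·Dx^2  (order 2).
h: a_k = 3, 0, -6, -24, -22, 16, 716/15, 304/5, …
ICs: h(0) = 3, h′(0) = 0.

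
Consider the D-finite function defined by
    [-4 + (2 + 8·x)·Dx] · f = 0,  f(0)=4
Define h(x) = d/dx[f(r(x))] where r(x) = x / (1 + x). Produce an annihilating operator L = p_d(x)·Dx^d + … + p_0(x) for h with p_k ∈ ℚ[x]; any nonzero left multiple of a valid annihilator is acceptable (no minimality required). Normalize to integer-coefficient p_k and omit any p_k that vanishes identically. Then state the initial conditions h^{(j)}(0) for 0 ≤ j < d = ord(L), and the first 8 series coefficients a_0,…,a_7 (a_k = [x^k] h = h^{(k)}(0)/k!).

f: a_k = 4, 8, -8, 16, -40, 112, -336, 1056, …
Change of var in L_f (x↦r) gives L₀.
h=h₀': d/dx-closure on L₀ ⇒ L.
L = (-4 - 10·x) + (-1 - 6·x - 5·x^2)·Dx  (order 1).
h: a_k = 8, -32, 120, -480, 2040, -9024, 40936, -188800, …
ICs: h(0) = 8.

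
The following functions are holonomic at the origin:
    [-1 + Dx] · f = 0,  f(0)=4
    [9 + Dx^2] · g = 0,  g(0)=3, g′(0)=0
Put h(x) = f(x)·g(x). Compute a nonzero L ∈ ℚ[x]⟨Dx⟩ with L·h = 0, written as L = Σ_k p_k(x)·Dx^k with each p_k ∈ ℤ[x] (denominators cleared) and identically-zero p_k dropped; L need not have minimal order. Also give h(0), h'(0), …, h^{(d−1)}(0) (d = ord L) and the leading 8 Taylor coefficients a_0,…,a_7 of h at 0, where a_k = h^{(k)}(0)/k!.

f: a_k = 4, 4, 2, 2/3, 1/6, 1/30, 1/180, 1/1260, …
g: a_k = 3, 0, -27/2, 0, 81/8, 0, -243/80, 0, …
Product ⇒ symmetric product L₀, ord ≤ 2.
L = 10 - 2·Dx + Dx^2  (order 2).
h: a_k = 12, 12, -48, -52, 14, 158/5, 88/15, -614/105, …
ICs: h(0) = 12, h′(0) = 12.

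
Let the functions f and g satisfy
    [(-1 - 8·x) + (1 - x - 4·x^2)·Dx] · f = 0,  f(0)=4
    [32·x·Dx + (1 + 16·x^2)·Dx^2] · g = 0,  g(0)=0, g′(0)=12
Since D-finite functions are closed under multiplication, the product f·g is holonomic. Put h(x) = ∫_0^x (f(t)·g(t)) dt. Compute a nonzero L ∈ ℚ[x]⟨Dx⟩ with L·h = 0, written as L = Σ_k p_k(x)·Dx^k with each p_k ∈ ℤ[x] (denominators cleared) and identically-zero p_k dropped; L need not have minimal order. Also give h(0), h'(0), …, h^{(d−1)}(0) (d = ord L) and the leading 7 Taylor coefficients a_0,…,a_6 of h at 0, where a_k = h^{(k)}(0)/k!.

f: a_k = 4, 4, 20, 36, 116, 260, 724, …
g: a_k = 0, 12, 0, -64, 0, 3072/5, 0, …
f·g: L₀ = L_f ⊗_s L_g, ord ≤ 1·2.
Integrate: L := L₀·Dx.
L = (8 + 32·x + 384·x^2)·Dx + (2 - 16·x + 64·x^2 + 384·x^3)·Dx^2 + (-1 + x - 12·x^2 + 16·x^3 + 64·x^4)·Dx^3  (order 3).
h: a_k = 0, 0, 24, 16, -4, 176/5, 6424/15, …
ICs: h(0) = 0, h′(0) = 0, h′′(0) = 48.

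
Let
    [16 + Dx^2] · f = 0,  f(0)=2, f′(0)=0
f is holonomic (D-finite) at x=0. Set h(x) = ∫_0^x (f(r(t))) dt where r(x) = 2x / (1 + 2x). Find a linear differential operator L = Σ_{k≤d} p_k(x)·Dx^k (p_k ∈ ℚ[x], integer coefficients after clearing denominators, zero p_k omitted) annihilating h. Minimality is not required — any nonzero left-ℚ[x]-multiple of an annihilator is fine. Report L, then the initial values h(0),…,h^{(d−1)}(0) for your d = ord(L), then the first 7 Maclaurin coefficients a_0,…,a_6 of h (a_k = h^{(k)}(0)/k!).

f: a_k = 2, 0, -16, 0, 64/3, 0, -512/45, …
f∘r: x↦r, Dx↦Dx/r' in L_f ⇒ L₀.
h=∫h₀ ⇒ L = L₀·Dx.
L = 64·Dx + (4 + 24·x + 48·x^2 + 32·x^3)·Dx^2 + (1 + 8·x + 24·x^2 + 32·x^3 + 16·x^4)·Dx^3  (order 3).
h: a_k = 0, 2, 0, -64/3, 64, -256/3, -1024/9, …
ICs: h(0) = 0, h′(0) = 2, h′′(0) = 0.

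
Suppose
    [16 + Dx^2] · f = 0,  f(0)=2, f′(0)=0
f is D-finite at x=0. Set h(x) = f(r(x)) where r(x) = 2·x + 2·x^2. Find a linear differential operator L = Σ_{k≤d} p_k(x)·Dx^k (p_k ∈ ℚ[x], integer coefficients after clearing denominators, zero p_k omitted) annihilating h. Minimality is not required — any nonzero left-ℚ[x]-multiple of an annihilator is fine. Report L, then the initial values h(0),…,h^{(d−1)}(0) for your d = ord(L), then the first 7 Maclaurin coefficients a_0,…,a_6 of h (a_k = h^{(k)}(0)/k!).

L = (64 + 384·x + 768·x^2 + 512·x^3) - 2·Dx + (1 + 2·x)·Dx^2  (order 2).
h: a_k = 2, 0, -64, -128, 832/3, 4096/3, 59392/45, …
ICs: h(0) = 2, h′(0) = 0.

f: a_k = 2, 0, -16, 0, 64/3, 0, -512/45, …
f∘r: x↦r, Dx↦Dx/r' in L_f ⇒ L₀.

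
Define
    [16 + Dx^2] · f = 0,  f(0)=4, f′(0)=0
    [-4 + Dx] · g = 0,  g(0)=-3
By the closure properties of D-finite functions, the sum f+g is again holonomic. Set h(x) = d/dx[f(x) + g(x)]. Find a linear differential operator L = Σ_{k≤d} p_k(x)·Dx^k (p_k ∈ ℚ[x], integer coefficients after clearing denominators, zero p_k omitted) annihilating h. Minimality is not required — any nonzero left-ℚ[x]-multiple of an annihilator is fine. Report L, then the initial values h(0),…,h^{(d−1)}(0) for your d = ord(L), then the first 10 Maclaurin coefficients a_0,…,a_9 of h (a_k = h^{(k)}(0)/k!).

f: a_k = 4, 0, -32, 0, 128/3, 0, -1024/45, 0, 2048/315, 0, …
g: a_k = -3, -12, -24, -32, -32, -128/5, -256/15, -1024/105, -512/105, -2048/945, …
f+g: L₀ = lclm(L_f,L_g), ord ≤ 2+1.
h₀' ⇒ L via d/dx closure of L₀.
L = 64 - 16·Dx + 4·Dx^2 - Dx^3  (order 3).
h: a_k = -12, -112, -96, 128/3, -128, -3584/15, -1024/15, 4096/315, -2048/105, -8192/405, …
ICs: h(0) = -12, h′(0) = -112, h′′(0) = -192.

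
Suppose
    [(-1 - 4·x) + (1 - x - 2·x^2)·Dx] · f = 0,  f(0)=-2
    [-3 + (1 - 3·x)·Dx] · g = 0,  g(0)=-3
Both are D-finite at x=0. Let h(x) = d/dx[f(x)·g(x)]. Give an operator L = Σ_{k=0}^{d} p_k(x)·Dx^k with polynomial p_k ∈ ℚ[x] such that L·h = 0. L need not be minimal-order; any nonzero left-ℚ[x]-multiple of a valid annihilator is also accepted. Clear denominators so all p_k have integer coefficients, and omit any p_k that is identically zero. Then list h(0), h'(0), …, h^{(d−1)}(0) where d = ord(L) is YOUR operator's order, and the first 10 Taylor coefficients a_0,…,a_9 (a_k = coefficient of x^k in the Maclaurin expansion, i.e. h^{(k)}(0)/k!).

f: a_k = -2, -2, -6, -10, -22, -42, -86, -170, -342, -682, …
g: a_k = -3, -9, -27, -81, -243, -729, -2187, -6561, -19683, -59049, …
L₀ := L_f ⊗_s L_g (sym. prod.), ord ≤ 1.
Derive L from L₀ (diff closure).
L = (15 - 30·x - 69·x^2 + 48·x^3 + 216·x^4) + (-2 + 9·x + 3·x^2 - 47·x^3 + 15·x^4 + 54·x^5)·Dx  (order 1).
h: a_k = 24, 180, 900, 3864, 15120, 55980, 199500, 692208, 2354616, 7889700, …
ICs: h(0) = 24.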